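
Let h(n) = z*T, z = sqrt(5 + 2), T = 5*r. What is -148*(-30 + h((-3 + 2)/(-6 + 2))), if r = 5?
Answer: 4440 - 3700*sqrt(7) ≈ -5349.3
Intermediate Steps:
T = 25 (T = 5*5 = 25)
z = sqrt(7) ≈ 2.6458
h(n) = 25*sqrt(7) (h(n) = sqrt(7)*25 = 25*sqrt(7))
-148*(-30 + h((-3 + 2)/(-6 + 2))) = -148*(-30 + 25*sqrt(7)) = 4440 - 3700*sqrt(7)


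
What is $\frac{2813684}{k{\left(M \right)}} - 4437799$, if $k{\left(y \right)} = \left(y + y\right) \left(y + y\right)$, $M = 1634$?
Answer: $- \frac{11848727363423}{2669956} \approx -4.4378 \cdot 10^{6}$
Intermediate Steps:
$k{\left(y \right)} = 4 y^{2}$ ($k{\left(y \right)} = 2 y 2 y = 4 y^{2}$)
$\frac{2813684}{k{\left(M \right)}} - 4437799 = \frac{2813684}{4 \cdot 1634^{2}} - 4437799 = \frac{2813684}{4 \cdot 2669956} - 4437799 = \frac{2813684}{10679824} - 4437799 = 2813684 \cdot \frac{1}{10679824} - 4437799 = \frac{703421}{2669956} - 4437799 = - \frac{11848727363423}{2669956}$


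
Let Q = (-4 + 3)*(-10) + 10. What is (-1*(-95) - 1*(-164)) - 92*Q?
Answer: -1581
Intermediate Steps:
Q = 20 (Q = -1*(-10) + 10 = 10 + 10 = 20)
(-1*(-95) - 1*(-164)) - 92*Q = (-1*(-95) - 1*(-164)) - 92*20 = (95 + 164) - 1840 = 259 - 1840 = -1581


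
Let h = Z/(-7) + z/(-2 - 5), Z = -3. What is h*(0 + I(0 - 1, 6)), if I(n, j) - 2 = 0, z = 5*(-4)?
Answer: 46/7 ≈ 6.5714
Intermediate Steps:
z = -20
I(n, j) = 2 (I(n, j) = 2 + 0 = 2)
h = 23/7 (h = -3/(-7) - 20/(-2 - 5) = -3*(-1/7) - 20/(-7) = 3/7 - 20*(-1/7) = 3/7 + 20/7 = 23/7 ≈ 3.2857)
h*(0 + I(0 - 1, 6)) = 23*(0 + 2)/7 = (23/7)*2 = 46/7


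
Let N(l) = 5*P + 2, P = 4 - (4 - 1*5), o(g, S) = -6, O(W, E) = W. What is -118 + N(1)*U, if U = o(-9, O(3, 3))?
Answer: -280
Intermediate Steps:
U = -6
P = 5 (P = 4 - (4 - 5) = 4 - 1*(-1) = 4 + 1 = 5)
N(l) = 27 (N(l) = 5*5 + 2 = 25 + 2 = 27)
-118 + N(1)*U = -118 + 27*(-6) = -118 - 162 = -280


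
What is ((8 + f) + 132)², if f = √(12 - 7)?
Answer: (140 + √5)² ≈ 20231.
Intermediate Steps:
f = √5 ≈ 2.2361
((8 + f) + 132)² = ((8 + √5) + 132)² = (140 + √5)²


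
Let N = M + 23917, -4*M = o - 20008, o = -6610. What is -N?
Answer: -61143/2 ≈ -30572.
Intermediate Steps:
M = 13309/2 (M = -(-6610 - 20008)/4 = -¼*(-26618) = 13309/2 ≈ 6654.5)
N = 61143/2 (N = 13309/2 + 23917 = 61143/2 ≈ 30572.)
-N = -1*61143/2 = -61143/2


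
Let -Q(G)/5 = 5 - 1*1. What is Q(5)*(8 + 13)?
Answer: -420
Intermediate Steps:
Q(G) = -20 (Q(G) = -5*(5 - 1*1) = -5*(5 - 1) = -5*4 = -20)
Q(5)*(8 + 13) = -20*(8 + 13) = -20*21 = -420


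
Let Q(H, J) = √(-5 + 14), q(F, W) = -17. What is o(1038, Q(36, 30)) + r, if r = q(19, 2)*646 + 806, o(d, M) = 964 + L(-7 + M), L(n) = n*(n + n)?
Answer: -9180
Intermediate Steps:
L(n) = 2*n² (L(n) = n*(2*n) = 2*n²)
Q(H, J) = 3 (Q(H, J) = √9 = 3)
o(d, M) = 964 + 2*(-7 + M)²
r = -10176 (r = -17*646 + 806 = -10982 + 806 = -10176)
o(1038, Q(36, 30)) + r = (964 + 2*(-7 + 3)²) - 10176 = (964 + 2*(-4)²) - 10176 = (964 + 2*16) - 10176 = (964 + 32) - 10176 = 996 - 10176 = -9180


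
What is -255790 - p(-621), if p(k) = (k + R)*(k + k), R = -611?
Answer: -1785934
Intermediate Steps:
p(k) = 2*k*(-611 + k) (p(k) = (k - 611)*(k + k) = (-611 + k)*(2*k) = 2*k*(-611 + k))
-255790 - p(-621) = -255790 - 2*(-621)*(-611 - 621) = -255790 - 2*(-621)*(-1232) = -255790 - 1*1530144 = -255790 - 1530144 = -1785934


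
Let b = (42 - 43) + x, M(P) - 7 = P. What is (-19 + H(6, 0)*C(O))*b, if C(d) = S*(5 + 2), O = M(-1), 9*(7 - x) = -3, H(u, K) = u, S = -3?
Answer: -2755/3 ≈ -918.33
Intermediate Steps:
x = 22/3 (x = 7 - ⅑*(-3) = 7 + ⅓ = 22/3 ≈ 7.3333)
M(P) = 7 + P
O = 6 (O = 7 - 1 = 6)
C(d) = -21 (C(d) = -3*(5 + 2) = -3*7 = -21)
b = 19/3 (b = (42 - 43) + 22/3 = -1 + 22/3 = 19/3 ≈ 6.3333)
(-19 + H(6, 0)*C(O))*b = (-19 + 6*(-21))*(19/3) = (-19 - 126)*(19/3) = -145*19/3 = -2755/3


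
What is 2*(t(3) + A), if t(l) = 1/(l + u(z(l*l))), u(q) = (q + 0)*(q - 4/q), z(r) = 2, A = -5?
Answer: -28/3 ≈ -9.3333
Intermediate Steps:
u(q) = q*(q - 4/q)
t(l) = 1/l (t(l) = 1/(l + (-4 + 2**2)) = 1/(l + (-4 + 4)) = 1/(l + 0) = 1/l)
2*(t(3) + A) = 2*(1/3 - 5) = 2*(-14/3) = -28/3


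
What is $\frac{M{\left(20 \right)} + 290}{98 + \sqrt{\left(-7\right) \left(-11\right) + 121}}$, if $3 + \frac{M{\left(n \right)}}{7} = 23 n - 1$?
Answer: $\frac{170618}{4703} - \frac{5223 \sqrt{22}}{4703} \approx 31.07$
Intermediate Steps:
$M{\left(n \right)} = -28 + 161 n$ ($M{\left(n \right)} = -21 + 7 \left(23 n - 1\right) = -21 + 7 \left(-1 + 23 n\right) = -21 + \left(-7 + 161 n\right) = -28 + 161 n$)
$\frac{M{\left(20 \right)} + 290}{98 + \sqrt{\left(-7\right) \left(-11\right) + 121}} = \frac{\left(-28 + 161 \cdot 20\right) + 290}{98 + \sqrt{\left(-7\right) \left(-11\right) + 121}} = \frac{\left(-28 + 3220\right) + 290}{98 + \sqrt{77 + 121}} = \frac{3192 + 290}{98 + \sqrt{198}} = \frac{3482}{98 + 3 \sqrt{22}}$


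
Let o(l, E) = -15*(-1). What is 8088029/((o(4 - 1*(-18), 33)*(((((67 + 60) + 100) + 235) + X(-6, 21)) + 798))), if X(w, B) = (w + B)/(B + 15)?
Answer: 32352116/75625 ≈ 427.80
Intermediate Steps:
o(l, E) = 15
X(w, B) = (B + w)/(15 + B)
8088029/((o(4 - 1*(-18), 33)*(((((67 + 60) + 100) + 235) + X(-6, 21)) + 798))) = 8088029/((15*(((((67 + 60) + 100) + 235) + (21 - 6)/(15 + 21)) + 798))) = 8088029/((15*((((127 + 100) + 235) + 15/36) + 798))) = 8088029/((15*(((227 + 235) + (1/36)*15) + 798))) = 8088029/((15*((462 + 5/12) + 798))) = 8088029/((15*(5549/12 + 798))) = 8088029/((15*(15125/12))) = 8088029/(75625/4) = 8088029*(4/75625) = 32352116/75625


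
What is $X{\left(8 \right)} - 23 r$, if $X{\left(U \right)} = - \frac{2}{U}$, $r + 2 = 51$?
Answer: $- \frac{4509}{4} \approx -1127.3$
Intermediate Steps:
$r = 49$ ($r = -2 + 51 = 49$)
$X{\left(8 \right)} - 23 r = - \frac{2}{8} - 1127 = \left(-2\right) \frac{1}{8} - 1127 = - \frac{1}{4} - 1127 = - \frac{4509}{4}$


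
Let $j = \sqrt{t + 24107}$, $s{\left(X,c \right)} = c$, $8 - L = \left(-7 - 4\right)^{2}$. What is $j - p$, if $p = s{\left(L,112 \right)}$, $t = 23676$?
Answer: $-112 + \sqrt{47783} \approx 106.59$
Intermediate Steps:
$L = -113$ ($L = 8 - \left(-7 - 4\right)^{2} = 8 - \left(-11\right)^{2} = 8 - 121 = -113$)
$j = \sqrt{47783}$ ($j = \sqrt{23676 + 24107} = \sqrt{47783} \approx 218.59$)
$p = 112$
$j - p = \sqrt{47783} - 112 = -112 + \sqrt{47783}$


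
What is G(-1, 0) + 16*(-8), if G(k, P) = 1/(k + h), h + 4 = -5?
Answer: -1281/10 ≈ -128.10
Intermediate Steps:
h = -9 (h = -4 - 5 = -9)
G(k, P) = 1/(-9 + k) (G(k, P) = 1/(k - 9) = 1/(-9 + k))
G(-1, 0) + 16*(-8) = 1/(-9 - 1) + 16*(-8) = 1/(-10) - 128 = -⅒ - 128 = -1281/10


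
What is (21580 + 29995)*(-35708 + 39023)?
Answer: 170971125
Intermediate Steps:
(21580 + 29995)*(-35708 + 39023) = 51575*3315 = 170971125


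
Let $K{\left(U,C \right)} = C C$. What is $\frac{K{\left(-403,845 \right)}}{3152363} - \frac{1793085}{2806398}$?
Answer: $- \frac{173743641805}{421275486594} \approx -0.41242$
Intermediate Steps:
$K{\left(U,C \right)} = C^{2}$
$\frac{K{\left(-403,845 \right)}}{3152363} - \frac{1793085}{2806398} = \frac{845^{2}}{3152363} - \frac{1793085}{2806398} = 714025 \cdot \frac{1}{3152363} - \frac{85385}{133638} = \frac{714025}{3152363} - \frac{85385}{133638} = - \frac{173743641805}{421275486594}$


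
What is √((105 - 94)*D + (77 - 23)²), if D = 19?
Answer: 25*√5 ≈ 55.902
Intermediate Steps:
√((105 - 94)*D + (77 - 23)²) = √((105 - 94)*19 + (77 - 23)²) = √(11*19 + 54²) = √(209 + 2916) = √3125 = 25*√5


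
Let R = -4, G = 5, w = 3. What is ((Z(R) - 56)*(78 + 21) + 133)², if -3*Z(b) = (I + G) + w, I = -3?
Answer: 31091776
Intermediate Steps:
Z(b) = -5/3 (Z(b) = -((-3 + 5) + 3)/3 = -(2 + 3)/3 = -⅓*5 = -5/3)
((Z(R) - 56)*(78 + 21) + 133)² = ((-5/3 - 56)*(78 + 21) + 133)² = (-173/3*99 + 133)² = (-5709 + 133)² = (-5576)² = 31091776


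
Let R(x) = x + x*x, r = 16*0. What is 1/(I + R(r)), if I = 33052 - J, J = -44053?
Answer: 1/77105 ≈ 1.2969e-5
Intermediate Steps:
r = 0
R(x) = x + x²
I = 77105 (I = 33052 - 1*(-44053) = 33052 + 44053 = 77105)
1/(I + R(r)) = 1/(77105 + 0*(1 + 0)) = 1/(77105 + 0*1) = 1/(77105 + 0) = 1/77105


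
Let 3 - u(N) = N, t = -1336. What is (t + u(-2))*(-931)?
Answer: 1239161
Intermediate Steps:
u(N) = 3 - N
(t + u(-2))*(-931) = (-1336 + (3 - 1*(-2)))*(-931) = (-1336 + (3 + 2))*(-931) = (-1336 + 5)*(-931) = -1331*(-931) = 1239161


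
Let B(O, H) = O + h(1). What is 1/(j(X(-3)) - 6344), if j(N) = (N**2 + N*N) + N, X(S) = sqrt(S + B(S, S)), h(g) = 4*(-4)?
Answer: -I/(sqrt(22) + 6388*I) ≈ -0.00015654 - 1.1494e-7*I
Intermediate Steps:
h(g) = -16
B(O, H) = -16 + O (B(O, H) = O - 16 = -16 + O)
X(S) = sqrt(-16 + 2*S) (X(S) = sqrt(S + (-16 + S)) = sqrt(-16 + 2*S))
j(N) = N + 2*N**2 (j(N) = (N**2 + N**2) + N = 2*N**2 + N = N + 2*N**2)
1/(j(X(-3)) - 6344) = 1/(sqrt(-16 + 2*(-3))*(1 + 2*sqrt(-16 + 2*(-3))) - 6344) = 1/(sqrt(-16 - 6)*(1 + 2*sqrt(-16 - 6)) - 6344) = 1/(sqrt(-22)*(1 + 2*sqrt(-22)) - 6344) = 1/((I*sqrt(22))*(1 + 2*(I*sqrt(22))) - 6344) = 1/((I*sqrt(22))*(1 + 2*I*sqrt(22)) - 6344) = 1/(I*sqrt(22)*(1 + 2*I*sqrt(22)) - 6344) = 1/(-6344 + I*sqrt(22)*(1 + 2*I*sqrt(22)))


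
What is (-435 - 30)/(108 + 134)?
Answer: -465/242 ≈ -1.9215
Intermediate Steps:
(-435 - 30)/(108 + 134) = -465/242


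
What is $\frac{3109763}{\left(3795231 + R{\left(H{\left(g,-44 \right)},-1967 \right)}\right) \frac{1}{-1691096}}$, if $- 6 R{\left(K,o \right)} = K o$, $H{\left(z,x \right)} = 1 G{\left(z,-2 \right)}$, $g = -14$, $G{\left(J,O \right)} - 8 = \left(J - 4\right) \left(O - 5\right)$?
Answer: $- \frac{7888361655372}{5758741} \approx -1.3698 \cdot 10^{6}$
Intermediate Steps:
$G{\left(J,O \right)} = 8 + \left(-5 + O\right) \left(-4 + J\right)$ ($G{\left(J,O \right)} = 8 + \left(J - 4\right) \left(O - 5\right) = 8 + \left(-4 + J\right) \left(-5 + O\right) = 8 + \left(-5 + O\right) \left(-4 + J\right)$)
$H{\left(z,x \right)} = 36 - 7 z$ ($H{\left(z,x \right)} = 1 \left(28 - 5 z - -8 + z \left(-2\right)\right) = 1 \left(28 - 5 z + 8 - 2 z\right) = 1 \left(36 - 7 z\right) = 36 - 7 z$)
$R{\left(K,o \right)} = - \frac{K o}{6}$
$\frac{3109763}{\left(3795231 + R{\left(H{\left(g,-44 \right)},-1967 \right)}\right) \frac{1}{-1691096}} = \frac{3109763}{\left(3795231 - \frac{1}{6} \left(36 - -98\right) \left(-1967\right)\right) \frac{1}{-1691096}} = \frac{3109763}{\left(3795231 - \frac{1}{6} \left(36 + 98\right) \left(-1967\right)\right) \left(- \frac{1}{1691096}\right)} = \frac{3109763}{\left(3795231 - \frac{67}{3} \left(-1967\right)\right) \left(- \frac{1}{1691096}\right)} = \frac{3109763}{\left(3795231 + \frac{131789}{3}\right) \left(- \frac{1}{1691096}\right)} = \frac{3109763}{\frac{11517482}{3} \left(- \frac{1}{1691096}\right)} = \frac{3109763}{- \frac{5758741}{2536644}} = 3109763 \left(- \frac{2536644}{5758741}\right) = - \frac{7888361655372}{5758741}$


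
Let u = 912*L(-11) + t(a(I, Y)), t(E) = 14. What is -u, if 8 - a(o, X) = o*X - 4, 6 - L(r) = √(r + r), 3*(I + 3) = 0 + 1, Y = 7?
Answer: -5486 + 912*I*√22 ≈ -5486.0 + 4277.7*I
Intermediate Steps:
I = -8/3 (I = -3 + (0 + 1)/3 = -3 + (⅓)*1 = -3 + ⅓ = -8/3 ≈ -2.6667)
L(r) = 6 - √2*√r (L(r) = 6 - √(r + r) = 6 - √(2*r) = 6 - √2*√r)
a(o, X) = 12 - X*o (a(o, X) = 8 - (o*X - 4) = 8 - (X*o - 4) = 8 - (-4 + X*o) = 8 + (4 - X*o) = 12 - X*o)
u = 5486 - 912*I*√22 (u = 912*(6 - √2*√(-11)) + 14 = 912*(6 - √2*I*√11) + 14 = 912*(6 - I*√22) + 14 = (5472 - 912*I*√22) + 14 = 5486 - 912*I*√22 ≈ 5486.0 - 4277.7*I)
-u = -(5486 - 912*I*√22) = -5486 + 912*I*√22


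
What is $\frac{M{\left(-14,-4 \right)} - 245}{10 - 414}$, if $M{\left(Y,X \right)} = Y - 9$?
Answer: $\frac{67}{101} \approx 0.66337$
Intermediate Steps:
$M{\left(Y,X \right)} = -9 + Y$ ($M{\left(Y,X \right)} = Y - 9 = -9 + Y$)
$\frac{M{\left(-14,-4 \right)} - 245}{10 - 414} = \frac{\left(-9 - 14\right) - 245}{10 - 414} = \frac{-23 - 245}{-404} = \left(-268\right) \left(- \frac{1}{404}\right) = \frac{67}{101}$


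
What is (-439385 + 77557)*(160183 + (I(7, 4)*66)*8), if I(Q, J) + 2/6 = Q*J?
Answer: -63244277948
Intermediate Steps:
I(Q, J) = -⅓ + J*Q (I(Q, J) = -⅓ + Q*J = -⅓ + J*Q)
(-439385 + 77557)*(160183 + (I(7, 4)*66)*8) = (-439385 + 77557)*(160183 + ((-⅓ + 4*7)*66)*8) = -361828*(160183 + ((-⅓ + 28)*66)*8) = -361828*(160183 + ((83/3)*66)*8) = -361828*(160183 + 1826*8) = -361828*(160183 + 14608) = -361828*174791 = -63244277948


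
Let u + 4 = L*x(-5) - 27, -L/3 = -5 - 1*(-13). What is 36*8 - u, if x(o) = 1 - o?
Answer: 463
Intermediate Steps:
L = -24 (L = -3*(-5 - 1*(-13)) = -3*(-5 + 13) = -3*8 = -24)
u = -175 (u = -4 + (-24*(1 - 1*(-5)) - 27) = -4 + (-24*(1 + 5) - 27) = -4 + (-24*6 - 27) = -4 + (-144 - 27) = -4 - 171 = -175)
36*8 - u = 36*8 - 1*(-175) = 288 + 175 = 463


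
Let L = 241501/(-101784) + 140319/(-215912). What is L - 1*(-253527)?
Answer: 348221315236513/1373524188 ≈ 2.5352e+5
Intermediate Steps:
L = -4151574563/1373524188 (L = 241501*(-1/101784) + 140319*(-1/215912) = -241501/101784 - 140319/215912 = -4151574563/1373524188 ≈ -3.0226)
L - 1*(-253527) = -4151574563/1373524188 - 1*(-253527) = -4151574563/1373524188 + 253527 = 348221315236513/1373524188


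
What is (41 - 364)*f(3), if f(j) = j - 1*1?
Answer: -646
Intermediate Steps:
f(j) = -1 + j (f(j) = j - 1 = -1 + j)
(41 - 364)*f(3) = (41 - 364)*(-1 + 3) = -323*2 = -646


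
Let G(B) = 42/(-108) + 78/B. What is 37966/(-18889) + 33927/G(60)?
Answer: 28836563029/774449 ≈ 37235.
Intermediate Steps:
G(B) = -7/18 + 78/B (G(B) = 42*(-1/108) + 78/B = -7/18 + 78/B)
37966/(-18889) + 33927/G(60) = 37966/(-18889) + 33927/(-7/18 + 78/60) = 37966*(-1/18889) + 33927/(-7/18 + 78*(1/60)) = -37966/18889 + 33927/(-7/18 + 13/10) = -37966/18889 + 33927/(41/45) = -37966/18889 + 33927*(45/41) = -37966/18889 + 1526715/41 = 28836563029/774449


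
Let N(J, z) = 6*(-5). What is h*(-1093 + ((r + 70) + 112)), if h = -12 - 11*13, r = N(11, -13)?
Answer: 145855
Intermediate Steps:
N(J, z) = -30
r = -30
h = -155 (h = -12 - 143 = -155)
h*(-1093 + ((r + 70) + 112)) = -155*(-1093 + ((-30 + 70) + 112)) = -155*(-1093 + (40 + 112)) = -155*(-1093 + 152) = -155*(-941) = 145855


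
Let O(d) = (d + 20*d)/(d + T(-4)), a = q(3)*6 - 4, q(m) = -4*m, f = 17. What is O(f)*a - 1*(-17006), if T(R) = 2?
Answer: 15578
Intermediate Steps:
a = -76 (a = -4*3*6 - 4 = -12*6 - 4 = -72 - 4 = -76)
O(d) = 21*d/(2 + d) (O(d) = (d + 20*d)/(d + 2) = (21*d)/(2 + d) = 21*d/(2 + d))
O(f)*a - 1*(-17006) = (21*17/(2 + 17))*(-76) - 1*(-17006) = (21*17/19)*(-76) + 17006 = (21*17*(1/19))*(-76) + 17006 = (357/19)*(-76) + 17006 = -1428 + 17006 = 15578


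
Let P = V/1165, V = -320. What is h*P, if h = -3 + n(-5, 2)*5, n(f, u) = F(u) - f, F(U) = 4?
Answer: -2688/233 ≈ -11.536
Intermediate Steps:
n(f, u) = 4 - f
h = 42 (h = -3 + (4 - 1*(-5))*5 = -3 + (4 + 5)*5 = -3 + 9*5 = -3 + 45 = 42)
P = -64/233 (P = -320/1165 = -320*1/1165 = -64/233 ≈ -0.27468)
h*P = 42*(-64/233) = -2688/233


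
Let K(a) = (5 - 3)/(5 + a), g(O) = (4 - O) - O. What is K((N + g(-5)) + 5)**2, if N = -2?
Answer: 1/121 ≈ 0.0082645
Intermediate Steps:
g(O) = 4 - 2*O
K(a) = 2/(5 + a)
K((N + g(-5)) + 5)**2 = (2/(5 + ((-2 + (4 - 2*(-5))) + 5)))**2 = (2/(5 + ((-2 + (4 + 10)) + 5)))**2 = (2/(5 + ((-2 + 14) + 5)))**2 = (2/(5 + (12 + 5)))**2 = (2/(5 + 17))**2 = (2/22)**2 = (2*(1/22))**2 = (1/11)**2 = 1/121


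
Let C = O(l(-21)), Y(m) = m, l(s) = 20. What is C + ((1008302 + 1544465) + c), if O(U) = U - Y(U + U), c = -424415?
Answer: 2128332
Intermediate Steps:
O(U) = -U (O(U) = U - (U + U) = U - 2*U = -U)
C = -20 (C = -1*20 = -20)
C + ((1008302 + 1544465) + c) = -20 + ((1008302 + 1544465) - 424415) = -20 + (2552767 - 424415) = -20 + 2128352 = 2128332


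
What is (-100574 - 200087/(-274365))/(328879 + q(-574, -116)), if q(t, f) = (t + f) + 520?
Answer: -27593785423/90186244785 ≈ -0.30596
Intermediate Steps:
q(t, f) = 520 + f + t (q(t, f) = (f + t) + 520 = 520 + f + t)
(-100574 - 200087/(-274365))/(328879 + q(-574, -116)) = (-100574 - 200087/(-274365))/(328879 + (520 - 116 - 574)) = (-100574 - 200087*(-1/274365))/(328879 - 170) = (-100574 + 200087/274365)/328709 = -27593785423/274365*1/328709 = -27593785423/90186244785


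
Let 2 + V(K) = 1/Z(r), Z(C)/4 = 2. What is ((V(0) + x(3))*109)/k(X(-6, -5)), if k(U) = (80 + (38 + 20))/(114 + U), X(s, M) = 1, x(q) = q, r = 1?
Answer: 1635/16 ≈ 102.19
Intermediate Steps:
Z(C) = 8 (Z(C) = 4*2 = 8)
V(K) = -15/8 (V(K) = -2 + 1/8 = -2 + ⅛ = -15/8)
k(U) = 138/(114 + U) (k(U) = (80 + 58)/(114 + U) = 138/(114 + U))
((V(0) + x(3))*109)/k(X(-6, -5)) = ((-15/8 + 3)*109)/((138/(114 + 1))) = ((9/8)*109)/((138/115)) = 981/(8*((138*(1/115)))) = 981/(8*(6/5)) = (981/8)*(⅚) = 1635/16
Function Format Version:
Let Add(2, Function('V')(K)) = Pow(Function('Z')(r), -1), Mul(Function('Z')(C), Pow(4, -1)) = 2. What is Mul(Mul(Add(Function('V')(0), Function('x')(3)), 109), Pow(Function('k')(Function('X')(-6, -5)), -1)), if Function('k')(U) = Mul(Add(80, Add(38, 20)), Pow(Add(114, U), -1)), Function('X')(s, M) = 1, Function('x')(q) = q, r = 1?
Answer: Rational(1635, 16) ≈ 102.19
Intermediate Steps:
Function('Z')(C) = 8 (Function('Z')(C) = Mul(4, 2) = 8)
Function('V')(K) = Rational(-15, 8) (Function('V')(K) = Add(-2, Pow(8, -1)) = Add(-2, Rational(1, 8)) = Rational(-15, 8))
Function('k')(U) = Mul(138, Pow(Add(114, U), -1)) (Function('k')(U) = Mul(Add(80, 58), Pow(Add(114, U), -1)) = Mul(138, Pow(Add(114, U), -1)))
Mul(Mul(Add(Function('V')(0), Function('x')(3)), 109), Pow(Function('k')(Function('X')(-6, -5)), -1)) = Mul(Mul(Add(Rational(-15, 8), 3), 109), Pow(Mul(138, Pow(Add(114, 1), -1)), -1)) = Mul(Mul(Rational(9, 8), 109), Pow(Mul(138, Pow(115, -1)), -1)) = Mul(Rational(981, 8), Pow(Mul(138, Rational(1, 115)), -1)) = Mul(Rational(981, 8), Pow(Rational(6, 5), -1)) = Mul(Rational(981, 8), Rational(5, 6)) = Rational(1635, 16)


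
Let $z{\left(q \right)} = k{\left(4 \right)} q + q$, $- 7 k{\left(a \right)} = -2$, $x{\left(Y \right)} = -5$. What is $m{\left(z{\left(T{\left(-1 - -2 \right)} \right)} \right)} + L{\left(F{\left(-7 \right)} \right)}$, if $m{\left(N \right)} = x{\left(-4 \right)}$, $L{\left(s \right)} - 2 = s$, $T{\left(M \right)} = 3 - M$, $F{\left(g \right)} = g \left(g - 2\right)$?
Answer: $60$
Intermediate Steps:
$F{\left(g \right)} = g \left(-2 + g\right)$
$k{\left(a \right)} = \frac{2}{7}$ ($k{\left(a \right)} = \left(- \frac{1}{7}\right) \left(-2\right) = \frac{2}{7}$)
$z{\left(q \right)} = \frac{9 q}{7}$ ($z{\left(q \right)} = \frac{2 q}{7} + q = \frac{9 q}{7}$)
$L{\left(s \right)} = 2 + s$
$m{\left(N \right)} = -5$
$m{\left(z{\left(T{\left(-1 - -2 \right)} \right)} \right)} + L{\left(F{\left(-7 \right)} \right)} = -5 - \left(-2 + 7 \left(-2 - 7\right)\right) = -5 + \left(2 - -63\right) = -5 + \left(2 + 63\right) = -5 + 65 = 60$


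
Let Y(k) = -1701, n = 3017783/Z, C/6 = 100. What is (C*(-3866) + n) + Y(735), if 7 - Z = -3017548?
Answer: -7004650421272/3017555 ≈ -2.3213e+6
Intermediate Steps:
Z = 3017555 (Z = 7 - 1*(-3017548) = 7 + 3017548 = 3017555)
C = 600 (C = 6*100 = 600)
n = 3017783/3017555 ≈ 1.0001
(C*(-3866) + n) + Y(735) = (600*(-3866) + 3017783/3017555) - 1701 = (-2319600 + 3017783/3017555) - 1701 = -6999517560217/3017555 - 1701 = -7004650421272/3017555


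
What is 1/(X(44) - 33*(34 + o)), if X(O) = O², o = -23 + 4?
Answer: 1/1441 ≈ 0.00069396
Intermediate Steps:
o = -19
1/(X(44) - 33*(34 + o)) = 1/(44² - 33*(34 - 19)) = 1/(1936 - 33*15) = 1/(1936 - 495) = 1/1441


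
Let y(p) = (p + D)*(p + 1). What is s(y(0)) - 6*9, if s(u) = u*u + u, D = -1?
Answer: -54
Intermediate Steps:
y(p) = (1 + p)*(-1 + p) (y(p) = (p - 1)*(p + 1) = (-1 + p)*(1 + p) = (1 + p)*(-1 + p))
s(u) = u + u² (s(u) = u² + u = u + u²)
s(y(0)) - 6*9 = (-1 + 0²)*(1 + (-1 + 0²)) - 6*9 = (-1 + 0)*(1 + (-1 + 0)) - 54 = -(1 - 1) - 54 = -1*0 - 54 = 0 - 54 = -54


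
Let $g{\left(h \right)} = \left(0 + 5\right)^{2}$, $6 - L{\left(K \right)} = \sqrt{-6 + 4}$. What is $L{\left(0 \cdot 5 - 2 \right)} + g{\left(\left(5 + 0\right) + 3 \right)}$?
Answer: $31 - i \sqrt{2} \approx 31.0 - 1.4142 i$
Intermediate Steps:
$L{\left(K \right)} = 6 - i \sqrt{2}$ ($L{\left(K \right)} = 6 - \sqrt{-6 + 4} = 6 - \sqrt{-2} = 6 - i \sqrt{2}$)
$g{\left(h \right)} = 25$ ($g{\left(h \right)} = 5^{2} = 25$)
$L{\left(0 \cdot 5 - 2 \right)} + g{\left(\left(5 + 0\right) + 3 \right)} = \left(6 - i \sqrt{2}\right) + 25 = 31 - i \sqrt{2}$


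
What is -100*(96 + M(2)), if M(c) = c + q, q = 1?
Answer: -9900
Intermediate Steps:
M(c) = 1 + c (M(c) = c + 1 = 1 + c)
-100*(96 + M(2)) = -100*(96 + (1 + 2)) = -100*(96 + 3) = -100*99 = -9900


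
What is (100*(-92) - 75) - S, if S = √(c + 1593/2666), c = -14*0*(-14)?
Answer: -9275 - 3*√471882/2666 ≈ -9275.8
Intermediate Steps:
c = 0 (c = 0*(-14) = 0)
S = 3*√471882/2666 (S = √(0 + 1593/2666) = √(1593/2666) = 3*√471882/2666 ≈ 0.77300)
(100*(-92) - 75) - S = (100*(-92) - 75) - 3*√471882/2666 = (-9200 - 75) - 3*√471882/2666 = -9275 - 3*√471882/2666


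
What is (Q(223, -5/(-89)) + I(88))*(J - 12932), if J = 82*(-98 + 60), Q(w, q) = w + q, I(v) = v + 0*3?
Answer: -444272832/89 ≈ -4.9918e+6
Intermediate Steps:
I(v) = v (I(v) = v + 0 = v)
Q(w, q) = q + w
J = -3116 (J = 82*(-38) = -3116)
(Q(223, -5/(-89)) + I(88))*(J - 12932) = ((-5/(-89) + 223) + 88)*(-3116 - 12932) = ((-5*(-1/89) + 223) + 88)*(-16048) = ((5/89 + 223) + 88)*(-16048) = (19852/89 + 88)*(-16048) = (27684/89)*(-16048) = -444272832/89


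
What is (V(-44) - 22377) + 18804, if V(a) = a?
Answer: -3617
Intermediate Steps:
(V(-44) - 22377) + 18804 = (-44 - 22377) + 18804 = -22421 + 18804 = -3617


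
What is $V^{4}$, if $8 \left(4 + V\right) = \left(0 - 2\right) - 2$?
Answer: $\frac{6561}{16} \approx 410.06$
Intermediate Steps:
$V = - \frac{9}{2}$ ($V = -4 + \frac{\left(0 - 2\right) - 2}{8} = -4 + \frac{-2 - 2}{8} = -4 + \frac{1}{8} \left(-4\right) = -4 - \frac{1}{2} = - \frac{9}{2} \approx -4.5$)
$V^{4} = \left(- \frac{9}{2}\right)^{4} = \frac{6561}{16}$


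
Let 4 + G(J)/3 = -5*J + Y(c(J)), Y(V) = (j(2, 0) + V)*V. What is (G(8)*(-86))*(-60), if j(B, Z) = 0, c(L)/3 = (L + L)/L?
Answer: -123840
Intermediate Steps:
c(L) = 6 (c(L) = 3*((L + L)/L) = 3*((2*L)/L) = 3*2 = 6)
Y(V) = V**2 (Y(V) = (0 + V)*V = V*V = V**2)
G(J) = 96 - 15*J (G(J) = -12 + 3*(-5*J + 6**2) = -12 + 3*(-5*J + 36) = -12 + 3*(36 - 5*J) = -12 + (108 - 15*J) = 96 - 15*J)
(G(8)*(-86))*(-60) = ((96 - 15*8)*(-86))*(-60) = ((96 - 120)*(-86))*(-60) = -24*(-86)*(-60) = 2064*(-60) = -123840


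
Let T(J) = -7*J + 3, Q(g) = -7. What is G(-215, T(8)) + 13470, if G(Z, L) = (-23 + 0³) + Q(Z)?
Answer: 13440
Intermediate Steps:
T(J) = 3 - 7*J
G(Z, L) = -30 (G(Z, L) = (-23 + 0³) - 7 = (-23 + 0) - 7 = -23 - 7 = -30)
G(-215, T(8)) + 13470 = -30 + 13470 = 13440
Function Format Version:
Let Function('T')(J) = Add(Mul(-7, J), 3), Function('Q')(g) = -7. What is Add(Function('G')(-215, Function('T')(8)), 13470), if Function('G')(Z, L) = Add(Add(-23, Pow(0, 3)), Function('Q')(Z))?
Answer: 13440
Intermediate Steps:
Function('T')(J) = Add(3, Mul(-7, J))
Function('G')(Z, L) = -30 (Function('G')(Z, L) = Add(Add(-23, Pow(0, 3)), -7) = Add(Add(-23, 0), -7) = Add(-23, -7) = -30)
Add(Function('G')(-215, Function('T')(8)), 13470) = Add(-30, 13470) = 13440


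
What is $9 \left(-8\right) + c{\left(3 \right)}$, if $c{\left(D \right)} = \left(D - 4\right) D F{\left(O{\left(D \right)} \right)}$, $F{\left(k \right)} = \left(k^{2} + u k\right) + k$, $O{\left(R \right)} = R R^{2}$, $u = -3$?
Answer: $-2097$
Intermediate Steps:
$O{\left(R \right)} = R^{3}$
$F{\left(k \right)} = k^{2} - 2 k$ ($F{\left(k \right)} = \left(k^{2} - 3 k\right) + k = k^{2} - 2 k$)
$c{\left(D \right)} = D^{4} \left(-4 + D\right) \left(-2 + D^{3}\right)$ ($c{\left(D \right)} = \left(D - 4\right) D D^{3} \left(-2 + D^{3}\right) = \left(-4 + D\right) D D^{3} \left(-2 + D^{3}\right) = D \left(-4 + D\right) D^{3} \left(-2 + D^{3}\right) = D^{4} \left(-4 + D\right) \left(-2 + D^{3}\right)$)
$9 \left(-8\right) + c{\left(3 \right)} = 9 \left(-8\right) + 3^{4} \left(-4 + 3\right) \left(-2 + 3^{3}\right) = -72 + 81 \left(-1\right) \left(-2 + 27\right) = -72 + 81 \left(-1\right) 25 = -72 - 2025 = -2097$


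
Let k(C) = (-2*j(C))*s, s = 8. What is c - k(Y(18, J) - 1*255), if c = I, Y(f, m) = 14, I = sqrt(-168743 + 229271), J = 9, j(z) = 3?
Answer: 48 + 4*sqrt(3783) ≈ 294.02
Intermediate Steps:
I = 4*sqrt(3783) (I = sqrt(60528) = 4*sqrt(3783) ≈ 246.02)
c = 4*sqrt(3783) ≈ 246.02
k(C) = -48 (k(C) = -2*3*8 = -6*8 = -48)
c - k(Y(18, J) - 1*255) = 4*sqrt(3783) - 1*(-48) = 4*sqrt(3783) + 48 = 48 + 4*sqrt(3783)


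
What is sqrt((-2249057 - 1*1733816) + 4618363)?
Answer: 3*sqrt(70610) ≈ 797.18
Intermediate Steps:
sqrt((-2249057 - 1*1733816) + 4618363) = sqrt((-2249057 - 1733816) + 4618363) = sqrt(-3982873 + 4618363) = sqrt(635490) = 3*sqrt(70610)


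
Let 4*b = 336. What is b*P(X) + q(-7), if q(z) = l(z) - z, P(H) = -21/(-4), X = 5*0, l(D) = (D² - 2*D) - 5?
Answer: 506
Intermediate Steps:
l(D) = -5 + D² - 2*D
b = 84 (b = (¼)*336 = 84)
X = 0
P(H) = 21/4 (P(H) = -21*(-¼) = 21/4)
q(z) = -5 + z² - 3*z (q(z) = (-5 + z² - 2*z) - z = -5 + z² - 3*z)
b*P(X) + q(-7) = 84*(21/4) + (-5 + (-7)² - 3*(-7)) = 441 + (-5 + 49 + 21) = 441 + 65 = 506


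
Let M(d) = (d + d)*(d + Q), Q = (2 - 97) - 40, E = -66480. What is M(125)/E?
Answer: 125/3324 ≈ 0.037605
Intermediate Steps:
Q = -135 (Q = -95 - 40 = -135)
M(d) = 2*d*(-135 + d) (M(d) = (d + d)*(d - 135) = (2*d)*(-135 + d) = 2*d*(-135 + d))
M(125)/E = (2*125*(-135 + 125))/(-66480) = (2*125*(-10))*(-1/66480) = -2500*(-1/66480) = 125/3324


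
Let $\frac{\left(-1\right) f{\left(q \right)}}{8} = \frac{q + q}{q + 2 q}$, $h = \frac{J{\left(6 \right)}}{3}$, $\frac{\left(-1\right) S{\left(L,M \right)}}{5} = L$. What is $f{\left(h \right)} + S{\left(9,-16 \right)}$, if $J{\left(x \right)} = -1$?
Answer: $- \frac{151}{3} \approx -50.333$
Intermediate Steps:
$S{\left(L,M \right)} = - 5 L$
$h = - \frac{1}{3} \approx -0.33333$
$f{\left(q \right)} = - \frac{16}{3}$ ($f{\left(q \right)} = - 8 \frac{q + q}{q + 2 q} = - 8 \frac{2 q}{3 q} = - 8 \cdot 2 q \frac{1}{3 q} = \left(-8\right) \frac{2}{3} = - \frac{16}{3}$)
$f{\left(h \right)} + S{\left(9,-16 \right)} = - \frac{16}{3} - 45 = - \frac{151}{3}$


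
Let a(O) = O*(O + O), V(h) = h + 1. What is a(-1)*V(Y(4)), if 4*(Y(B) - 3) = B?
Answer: 10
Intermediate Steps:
Y(B) = 3 + B/4
V(h) = 1 + h
a(O) = 2*O² (a(O) = O*(2*O) = 2*O²)
a(-1)*V(Y(4)) = (2*(-1)²)*(1 + (3 + (¼)*4)) = (2*1)*(1 + (3 + 1)) = 2*(1 + 4) = 2*5 = 10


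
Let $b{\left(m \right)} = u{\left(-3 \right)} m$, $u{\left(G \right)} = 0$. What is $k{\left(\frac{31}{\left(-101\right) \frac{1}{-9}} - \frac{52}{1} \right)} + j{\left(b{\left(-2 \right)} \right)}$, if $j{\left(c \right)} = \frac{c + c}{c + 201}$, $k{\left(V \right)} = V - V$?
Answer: $0$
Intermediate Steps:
$k{\left(V \right)} = 0$
$b{\left(m \right)} = 0$ ($b{\left(m \right)} = 0 m = 0$)
$j{\left(c \right)} = \frac{2 c}{201 + c}$
$k{\left(\frac{31}{\left(-101\right) \frac{1}{-9}} - \frac{52}{1} \right)} + j{\left(b{\left(-2 \right)} \right)} = 0 + 2 \cdot 0 \frac{1}{201 + 0} = 0 + 2 \cdot 0 \cdot \frac{1}{201} = 0 + 0 = 0$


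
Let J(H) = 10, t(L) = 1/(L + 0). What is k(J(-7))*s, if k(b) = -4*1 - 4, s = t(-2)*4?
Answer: 16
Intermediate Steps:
t(L) = 1/L
s = -2 (s = 4/(-2) = -½*4 = -2)
k(b) = -8 (k(b) = -4 - 4 = -8)
k(J(-7))*s = -8*(-2) = 16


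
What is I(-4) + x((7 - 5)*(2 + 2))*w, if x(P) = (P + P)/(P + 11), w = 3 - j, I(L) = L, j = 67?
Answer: -1100/19 ≈ -57.895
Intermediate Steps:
w = -64 (w = 3 - 1*67 = 3 - 67 = -64)
x(P) = 2*P/(11 + P) (x(P) = (2*P)/(11 + P) = 2*P/(11 + P))
I(-4) + x((7 - 5)*(2 + 2))*w = -4 + (2*((7 - 5)*(2 + 2))/(11 + (7 - 5)*(2 + 2)))*(-64) = -4 + (2*(2*4)/(11 + 2*4))*(-64) = -4 + (2*8/(11 + 8))*(-64) = -4 + (2*8/19)*(-64) = -4 + (2*8*(1/19))*(-64) = -4 + (16/19)*(-64) = -4 - 1024/19 = -1100/19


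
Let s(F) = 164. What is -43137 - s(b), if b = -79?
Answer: -43301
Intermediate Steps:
-43137 - s(b) = -43137 - 1*164 = -43137 - 164 = -43301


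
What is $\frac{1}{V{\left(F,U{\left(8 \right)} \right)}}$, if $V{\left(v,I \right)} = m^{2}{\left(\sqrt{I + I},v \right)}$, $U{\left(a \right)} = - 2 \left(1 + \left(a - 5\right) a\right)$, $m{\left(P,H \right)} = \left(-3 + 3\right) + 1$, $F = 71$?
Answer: $1$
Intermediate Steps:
$m{\left(P,H \right)} = 1$ ($m{\left(P,H \right)} = 0 + 1 = 1$)
$U{\left(a \right)} = -2 - 2 a \left(-5 + a\right)$ ($U{\left(a \right)} = - 2 \left(1 + \left(-5 + a\right) a\right) = - 2 \left(1 + a \left(-5 + a\right)\right) = -2 - 2 a \left(-5 + a\right)$)
$V{\left(v,I \right)} = 1$ ($V{\left(v,I \right)} = 1^{2} = 1$)
$\frac{1}{V{\left(F,U{\left(8 \right)} \right)}} = 1^{-1} = 1$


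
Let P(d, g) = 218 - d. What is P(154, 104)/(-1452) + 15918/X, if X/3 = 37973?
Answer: 1318510/13784199 ≈ 0.095654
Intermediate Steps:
X = 113919 (X = 3*37973 = 113919)
P(154, 104)/(-1452) + 15918/X = (218 - 1*154)/(-1452) + 15918/113919 = (218 - 154)*(-1/1452) + 15918*(1/113919) = 64*(-1/1452) + 5306/37973 = -16/363 + 5306/37973 = 1318510/13784199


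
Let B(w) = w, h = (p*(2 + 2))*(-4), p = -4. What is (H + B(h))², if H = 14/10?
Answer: 106929/25 ≈ 4277.2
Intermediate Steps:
h = 64 (h = -4*(2 + 2)*(-4) = -4*4*(-4) = -16*(-4) = 64)
H = 7/5 (H = 14*(⅒) = 7/5 ≈ 1.4000)
(H + B(h))² = (7/5 + 64)² = (327/5)² = 106929/25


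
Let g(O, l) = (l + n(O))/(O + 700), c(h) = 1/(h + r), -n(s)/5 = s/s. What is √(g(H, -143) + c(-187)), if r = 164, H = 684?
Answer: 3*I*√1058414/7958 ≈ 0.38783*I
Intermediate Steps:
n(s) = -5 (n(s) = -5*s/s = -5*1 = -5)
c(h) = 1/(164 + h) (c(h) = 1/(h + 164) = 1/(164 + h))
g(O, l) = (-5 + l)/(700 + O) (g(O, l) = (l - 5)/(O + 700) = (-5 + l)/(700 + O))
√(g(H, -143) + c(-187)) = √((-5 - 143)/(700 + 684) + 1/(164 - 187)) = √(-148/1384 + 1/(-23)) = √((1/1384)*(-148) - 1/23) = √(-37/346 - 1/23) = √(-1197/7958) = 3*I*√1058414/7958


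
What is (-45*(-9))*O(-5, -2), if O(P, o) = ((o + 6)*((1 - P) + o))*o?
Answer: -12960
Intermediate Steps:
O(P, o) = o*(6 + o)*(1 + o - P) (O(P, o) = ((6 + o)*(1 + o - P))*o = o*(6 + o)*(1 + o - P))
(-45*(-9))*O(-5, -2) = (-45*(-9))*(-2*(6 + (-2)² - 6*(-5) + 7*(-2) - 1*(-5)*(-2))) = 405*(-2*(6 + 4 + 30 - 14 - 10)) = 405*(-2*16) = 405*(-32) = -12960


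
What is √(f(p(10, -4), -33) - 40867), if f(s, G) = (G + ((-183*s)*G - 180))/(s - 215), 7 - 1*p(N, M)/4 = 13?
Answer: 4*I*√143729581/239 ≈ 200.65*I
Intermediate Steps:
p(N, M) = -24 (p(N, M) = 28 - 4*13 = 28 - 52 = -24)
f(s, G) = (-180 + G - 183*G*s)/(-215 + s) (f(s, G) = (G + (-183*G*s - 180))/(-215 + s) = (G + (-180 - 183*G*s))/(-215 + s) = (-180 + G - 183*G*s)/(-215 + s))
√(f(p(10, -4), -33) - 40867) = √((-180 - 33 - 183*(-33)*(-24))/(-215 - 24) - 40867) = √((-180 - 33 - 144936)/(-239) - 40867) = √(-1/239*(-145149) - 40867) = √(145149/239 - 40867) = √(-9622064/239) = 4*I*√143729581/239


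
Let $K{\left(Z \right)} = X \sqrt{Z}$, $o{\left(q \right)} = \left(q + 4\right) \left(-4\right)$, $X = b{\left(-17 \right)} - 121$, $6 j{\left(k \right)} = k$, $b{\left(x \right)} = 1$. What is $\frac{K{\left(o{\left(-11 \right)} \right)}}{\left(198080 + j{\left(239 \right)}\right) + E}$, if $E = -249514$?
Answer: $\frac{288 \sqrt{7}}{61673} \approx 0.012355$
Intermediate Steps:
$j{\left(k \right)} = \frac{k}{6}$
$X = -120$ ($X = 1 - 121 = -120$)
$o{\left(q \right)} = -16 - 4 q$ ($o{\left(q \right)} = \left(4 + q\right) \left(-4\right) = -16 - 4 q$)
$K{\left(Z \right)} = - 120 \sqrt{Z}$
$\frac{K{\left(o{\left(-11 \right)} \right)}}{\left(198080 + j{\left(239 \right)}\right) + E} = \frac{\left(-120\right) \sqrt{-16 - -44}}{\left(198080 + \frac{1}{6} \cdot 239\right) - 249514} = \frac{\left(-120\right) \sqrt{-16 + 44}}{\left(198080 + \frac{239}{6}\right) - 249514} = \frac{\left(-120\right) \sqrt{28}}{\frac{1188719}{6} - 249514} = \frac{\left(-120\right) 2 \sqrt{7}}{- \frac{308365}{6}} = - 240 \sqrt{7} \left(- \frac{6}{308365}\right) = \frac{288 \sqrt{7}}{61673}$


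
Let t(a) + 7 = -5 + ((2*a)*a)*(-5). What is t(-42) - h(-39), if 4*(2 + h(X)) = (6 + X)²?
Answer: -71689/4 ≈ -17922.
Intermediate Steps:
h(X) = -2 + (6 + X)²/4
t(a) = -12 - 10*a² (t(a) = -7 + (-5 + ((2*a)*a)*(-5)) = -7 + (-5 + (2*a²)*(-5)) = -7 + (-5 - 10*a²) = -12 - 10*a²)
t(-42) - h(-39) = (-12 - 10*(-42)²) - (-2 + (6 - 39)²/4) = (-12 - 10*1764) - (-2 + (¼)*(-33)²) = (-12 - 17640) - (-2 + (¼)*1089) = -17652 - (-2 + 1089/4) = -17652 - 1*1081/4 = -17652 - 1081/4 = -71689/4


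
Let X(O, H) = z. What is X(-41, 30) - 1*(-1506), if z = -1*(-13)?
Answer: 1519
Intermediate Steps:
z = 13
X(O, H) = 13
X(-41, 30) - 1*(-1506) = 13 - 1*(-1506) = 13 + 1506 = 1519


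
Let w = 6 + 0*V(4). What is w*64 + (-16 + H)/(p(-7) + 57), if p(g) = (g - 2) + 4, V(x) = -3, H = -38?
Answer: 9957/26 ≈ 382.96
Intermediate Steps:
p(g) = 2 + g (p(g) = (-2 + g) + 4 = 2 + g)
w = 6 (w = 6 + 0*(-3) = 6 + 0 = 6)
w*64 + (-16 + H)/(p(-7) + 57) = 6*64 + (-16 - 38)/((2 - 7) + 57) = 384 - 54/(-5 + 57) = 384 - 54/52 = 384 - 54*1/52 = 384 - 27/26 = 9957/26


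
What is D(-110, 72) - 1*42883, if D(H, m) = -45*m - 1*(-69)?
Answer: -46054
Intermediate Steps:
D(H, m) = 69 - 45*m (D(H, m) = -45*m + 69 = 69 - 45*m)
D(-110, 72) - 1*42883 = (69 - 45*72) - 1*42883 = (69 - 3240) - 42883 = -3171 - 42883 = -46054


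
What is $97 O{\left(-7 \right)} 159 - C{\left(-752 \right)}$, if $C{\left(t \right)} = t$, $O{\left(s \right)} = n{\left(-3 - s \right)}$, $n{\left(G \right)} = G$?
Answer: $62444$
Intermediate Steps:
$O{\left(s \right)} = -3 - s$
$97 O{\left(-7 \right)} 159 - C{\left(-752 \right)} = 97 \left(-3 - -7\right) 159 - -752 = 97 \left(-3 + 7\right) 159 + 752 = 97 \cdot 4 \cdot 159 + 752 = 388 \cdot 159 + 752 = 61692 + 752 = 62444$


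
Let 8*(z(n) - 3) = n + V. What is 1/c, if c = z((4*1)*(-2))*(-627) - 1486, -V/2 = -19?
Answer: -4/22873 ≈ -0.00017488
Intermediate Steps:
V = 38 (V = -2*(-19) = 38)
z(n) = 31/4 + n/8 (z(n) = 3 + (n + 38)/8 = 3 + (38 + n)/8 = 3 + (19/4 + n/8) = 31/4 + n/8)
c = -22873/4 (c = (31/4 + ((4*1)*(-2))/8)*(-627) - 1486 = (31/4 + (4*(-2))/8)*(-627) - 1486 = (31/4 + (⅛)*(-8))*(-627) - 1486 = (31/4 - 1)*(-627) - 1486 = (27/4)*(-627) - 1486 = -16929/4 - 1486 = -22873/4 ≈ -5718.3)
1/c = 1/(-22873/4) = -4/22873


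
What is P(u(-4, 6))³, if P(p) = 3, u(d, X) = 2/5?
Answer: 27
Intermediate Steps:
u(d, X) = ⅖ (u(d, X) = 2*(⅕) = ⅖)
P(u(-4, 6))³ = 3³ = 27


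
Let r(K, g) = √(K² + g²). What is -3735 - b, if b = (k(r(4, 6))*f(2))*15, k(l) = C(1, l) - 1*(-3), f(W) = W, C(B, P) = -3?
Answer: -3735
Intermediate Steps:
k(l) = 0 (k(l) = -3 - 1*(-3) = -3 + 3 = 0)
b = 0 (b = (0*2)*15 = 0*15 = 0)
-3735 - b = -3735 - 1*0 = -3735 + 0 = -3735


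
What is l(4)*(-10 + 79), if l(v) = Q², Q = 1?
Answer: 69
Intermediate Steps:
l(v) = 1 (l(v) = 1² = 1)
l(4)*(-10 + 79) = 1*(-10 + 79) = 1*69 = 69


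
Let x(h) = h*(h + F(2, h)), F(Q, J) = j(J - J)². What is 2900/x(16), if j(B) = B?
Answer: 725/64 ≈ 11.328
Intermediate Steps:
F(Q, J) = 0 (F(Q, J) = (J - J)² = 0² = 0)
x(h) = h² (x(h) = h*(h + 0) = h*h = h²)
2900/x(16) = 2900/(16²) = 2900/256 = 2900*(1/256) = 725/64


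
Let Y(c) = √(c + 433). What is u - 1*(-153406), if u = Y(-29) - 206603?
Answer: -53197 + 2*√101 ≈ -53177.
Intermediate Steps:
Y(c) = √(433 + c)
u = -206603 + 2*√101 (u = √(433 - 29) - 206603 = √404 - 206603 = 2*√101 - 206603 = -206603 + 2*√101 ≈ -2.0658e+5)
u - 1*(-153406) = (-206603 + 2*√101) - 1*(-153406) = (-206603 + 2*√101) + 153406 = -53197 + 2*√101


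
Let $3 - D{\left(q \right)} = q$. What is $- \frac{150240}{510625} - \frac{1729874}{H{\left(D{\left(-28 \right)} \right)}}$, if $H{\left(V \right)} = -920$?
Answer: $\frac{17663573809}{9395500} \approx 1880.0$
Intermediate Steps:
$D{\left(q \right)} = 3 - q$
$- \frac{150240}{510625} - \frac{1729874}{H{\left(D{\left(-28 \right)} \right)}} = - \frac{150240}{510625} - \frac{1729874}{-920} = \left(-150240\right) \frac{1}{510625} - - \frac{864937}{460} = - \frac{30048}{102125} + \frac{864937}{460} = \frac{17663573809}{9395500}$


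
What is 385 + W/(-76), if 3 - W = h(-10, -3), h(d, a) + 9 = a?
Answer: 29245/76 ≈ 384.80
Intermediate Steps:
h(d, a) = -9 + a
W = 15 (W = 3 - (-9 - 3) = 3 - 1*(-12) = 3 + 12 = 15)
385 + W/(-76) = 385 + 15/(-76) = 385 + 15*(-1/76) = 385 - 15/76 = 29245/76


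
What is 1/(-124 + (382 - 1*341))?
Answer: -1/83 ≈ -0.012048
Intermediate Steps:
1/(-124 + (382 - 1*341)) = 1/(-124 + (382 - 341)) = 1/(-124 + 41) = 1/(-83) = -1/83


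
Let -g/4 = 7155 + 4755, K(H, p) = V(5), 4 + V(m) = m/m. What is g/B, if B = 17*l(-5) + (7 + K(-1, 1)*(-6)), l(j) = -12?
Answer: 47640/179 ≈ 266.15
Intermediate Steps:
V(m) = -3 (V(m) = -4 + m/m = -4 + 1 = -3)
K(H, p) = -3
B = -179 (B = 17*(-12) + (7 - 3*(-6)) = -204 + (7 + 18) = -204 + 25 = -179)
g = -47640 (g = -4*(7155 + 4755) = -4*11910 = -47640)
g/B = -47640/(-179) = -47640*(-1/179) = 47640/179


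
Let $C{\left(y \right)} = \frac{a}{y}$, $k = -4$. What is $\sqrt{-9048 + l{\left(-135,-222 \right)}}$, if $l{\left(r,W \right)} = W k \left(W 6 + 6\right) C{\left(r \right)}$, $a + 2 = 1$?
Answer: $\frac{2 i \sqrt{999570}}{15} \approx 133.3 i$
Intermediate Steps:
$a = -1$ ($a = -2 + 1 = -1$)
$C{\left(y \right)} = - \frac{1}{y}$
$l{\left(r,W \right)} = \frac{4 W \left(6 + 6 W\right)}{r}$ ($l{\left(r,W \right)} = W \left(-4\right) \left(W 6 + 6\right) \left(- \frac{1}{r}\right) = - 4 W \left(6 W + 6\right) \left(- \frac{1}{r}\right) = - 4 W \left(6 + 6 W\right) \left(- \frac{1}{r}\right) = \frac{4 W \left(6 + 6 W\right)}{r}$)
$\sqrt{-9048 + l{\left(-135,-222 \right)}} = \sqrt{-9048 + 24 \left(-222\right) \frac{1}{-135} \left(1 - 222\right)} = \sqrt{-9048 + 24 \left(-222\right) \left(- \frac{1}{135}\right) \left(-221\right)} = \sqrt{-9048 - \frac{130832}{15}} = \sqrt{- \frac{266552}{15}} = \frac{2 i \sqrt{999570}}{15}$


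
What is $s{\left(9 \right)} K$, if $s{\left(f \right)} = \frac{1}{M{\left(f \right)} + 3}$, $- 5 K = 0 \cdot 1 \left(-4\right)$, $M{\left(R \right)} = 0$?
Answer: $0$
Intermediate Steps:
$K = 0$ ($K = - \frac{0 \cdot 1 \left(-4\right)}{5} = - \frac{0 \left(-4\right)}{5} = \left(- \frac{1}{5}\right) 0 = 0$)
$s{\left(f \right)} = \frac{1}{3}$ ($s{\left(f \right)} = \frac{1}{0 + 3} = \frac{1}{3}$)
$s{\left(9 \right)} K = \frac{1}{3} \cdot 0 = 0$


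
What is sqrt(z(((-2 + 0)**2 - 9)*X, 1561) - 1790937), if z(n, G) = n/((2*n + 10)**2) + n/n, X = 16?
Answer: 2*I*sqrt(2518503755)/75 ≈ 1338.3*I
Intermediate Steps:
z(n, G) = 1 + n/(10 + 2*n)**2 (z(n, G) = n/((10 + 2*n)**2) + 1 = n/(10 + 2*n)**2 + 1 = 1 + n/(10 + 2*n)**2)
sqrt(z(((-2 + 0)**2 - 9)*X, 1561) - 1790937) = sqrt((1 + (((-2 + 0)**2 - 9)*16)/(4*(5 + ((-2 + 0)**2 - 9)*16)**2)) - 1790937) = sqrt((1 + (((-2)**2 - 9)*16)/(4*(5 + ((-2)**2 - 9)*16)**2)) - 1790937) = sqrt((1 + ((4 - 9)*16)/(4*(5 + (4 - 9)*16)**2)) - 1790937) = sqrt((1 + (-5*16)/(4*(5 - 5*16)**2)) - 1790937) = sqrt((1 + (1/4)*(-80)/(5 - 80)**2) - 1790937) = sqrt((1 + (1/4)*(-80)/(-75)**2) - 1790937) = sqrt((1 + (1/4)*(-80)*(1/5625)) - 1790937) = sqrt((1 - 4/1125) - 1790937) = sqrt(1121/1125 - 1790937) = sqrt(-2014803004/1125) = 2*I*sqrt(2518503755)/75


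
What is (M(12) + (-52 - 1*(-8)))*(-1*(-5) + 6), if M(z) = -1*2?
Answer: -506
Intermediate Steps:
M(z) = -2
(M(12) + (-52 - 1*(-8)))*(-1*(-5) + 6) = (-2 + (-52 - 1*(-8)))*(-1*(-5) + 6) = (-2 + (-52 + 8))*(5 + 6) = (-2 - 44)*11 = -46*11 = -506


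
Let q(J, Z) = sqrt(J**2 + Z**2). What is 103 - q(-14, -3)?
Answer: 103 - sqrt(205) ≈ 88.682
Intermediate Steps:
103 - q(-14, -3) = 103 - sqrt((-14)**2 + (-3)**2) = 103 - sqrt(196 + 9) = 103 - sqrt(205)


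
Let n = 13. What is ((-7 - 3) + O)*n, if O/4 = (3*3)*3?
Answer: 1274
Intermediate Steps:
O = 108 (O = 4*((3*3)*3) = 4*(9*3) = 4*27 = 108)
((-7 - 3) + O)*n = ((-7 - 3) + 108)*13 = (-10 + 108)*13 = 98*13 = 1274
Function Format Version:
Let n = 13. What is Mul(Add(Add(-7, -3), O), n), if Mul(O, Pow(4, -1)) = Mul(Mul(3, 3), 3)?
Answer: 1274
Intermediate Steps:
O = 108 (O = Mul(4, Mul(Mul(3, 3), 3)) = Mul(4, Mul(9, 3)) = Mul(4, 27) = 108)
Mul(Add(Add(-7, -3), O), n) = Mul(Add(Add(-7, -3), 108), 13) = Mul(Add(-10, 108), 13) = Mul(98, 13) = 1274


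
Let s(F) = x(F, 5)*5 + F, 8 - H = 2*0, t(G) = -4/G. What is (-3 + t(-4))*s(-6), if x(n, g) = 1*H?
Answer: -68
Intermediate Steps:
H = 8 (H = 8 - 2*0 = 8 - 1*0 = 8 + 0 = 8)
x(n, g) = 8 (x(n, g) = 1*8 = 8)
s(F) = 40 + F (s(F) = 8*5 + F = 40 + F)
(-3 + t(-4))*s(-6) = (-3 - 4/(-4))*(40 - 6) = (-3 - 4*(-¼))*34 = (-3 + 1)*34 = -2*34 = -68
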